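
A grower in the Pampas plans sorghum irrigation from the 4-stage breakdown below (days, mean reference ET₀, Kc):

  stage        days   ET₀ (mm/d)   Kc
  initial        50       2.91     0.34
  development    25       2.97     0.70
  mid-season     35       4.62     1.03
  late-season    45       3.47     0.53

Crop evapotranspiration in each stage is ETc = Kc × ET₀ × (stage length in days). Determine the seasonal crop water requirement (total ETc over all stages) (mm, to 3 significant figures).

initial: 0.34 × 2.91 × 50 = 49.47 mm
development: 0.70 × 2.97 × 25 = 51.98 mm
mid-season: 1.03 × 4.62 × 35 = 166.55 mm
late-season: 0.53 × 3.47 × 45 = 82.76 mm
Seasonal total = 350.76 mm

351 mm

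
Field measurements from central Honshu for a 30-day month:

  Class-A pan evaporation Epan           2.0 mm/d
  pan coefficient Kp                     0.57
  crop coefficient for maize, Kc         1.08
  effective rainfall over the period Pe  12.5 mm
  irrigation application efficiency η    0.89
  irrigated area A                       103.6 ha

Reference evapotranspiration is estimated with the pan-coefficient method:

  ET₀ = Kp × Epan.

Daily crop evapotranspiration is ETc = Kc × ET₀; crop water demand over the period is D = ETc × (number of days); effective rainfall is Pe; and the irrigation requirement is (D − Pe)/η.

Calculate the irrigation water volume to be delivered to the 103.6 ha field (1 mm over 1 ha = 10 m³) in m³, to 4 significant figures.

28440 m³

ET₀ = 0.57 × 2.0 = 1.1400 mm/d
ETc = Kc × ET₀ = 1.08 × 1.1400 = 1.2312 mm/d
Crop demand D = ETc × 30 d = 1.2312 × 30 = 36.936 mm
D − Pe = 36.936 − 12.5 = 24.436 mm
Gross irrigation = 24.436 / 0.89 = 27.456 mm
Volume = 27.456 mm × 103.6 ha × 10 = 28444.4 m³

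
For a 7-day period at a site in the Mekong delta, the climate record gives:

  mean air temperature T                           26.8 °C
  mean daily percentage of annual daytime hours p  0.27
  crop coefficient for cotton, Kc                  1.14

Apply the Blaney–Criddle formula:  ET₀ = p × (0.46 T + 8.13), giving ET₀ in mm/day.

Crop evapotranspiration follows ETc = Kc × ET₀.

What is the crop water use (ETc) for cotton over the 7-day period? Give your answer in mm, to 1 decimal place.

44.1 mm

ET₀ = 0.27 × (0.46 × 26.8 + 8.13) = 0.27 × 20.458 = 5.5237 mm/d
ETc = Kc × ET₀ = 1.14 × 5.5237 = 6.2970 mm/d
Over 7 days: 6.2970 × 7 = 44.079 mm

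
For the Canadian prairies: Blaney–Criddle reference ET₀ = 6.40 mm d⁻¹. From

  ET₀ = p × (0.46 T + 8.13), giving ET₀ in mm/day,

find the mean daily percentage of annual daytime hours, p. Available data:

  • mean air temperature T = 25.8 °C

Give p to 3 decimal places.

0.320

p = ET₀ / (0.46 T + 8.13) = 6.40 / (0.46 × 25.8 + 8.13) = 6.40 / 19.998 = 0.3200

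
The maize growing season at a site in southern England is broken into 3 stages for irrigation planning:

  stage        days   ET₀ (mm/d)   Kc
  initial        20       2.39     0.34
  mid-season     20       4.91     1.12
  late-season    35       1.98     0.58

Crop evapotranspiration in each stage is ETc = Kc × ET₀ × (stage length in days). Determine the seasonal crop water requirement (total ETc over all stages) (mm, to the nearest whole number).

166 mm

initial: 0.34 × 2.39 × 20 = 16.25 mm
mid-season: 1.12 × 4.91 × 20 = 109.98 mm
late-season: 0.58 × 1.98 × 35 = 40.19 mm
Seasonal total = 166.42 mm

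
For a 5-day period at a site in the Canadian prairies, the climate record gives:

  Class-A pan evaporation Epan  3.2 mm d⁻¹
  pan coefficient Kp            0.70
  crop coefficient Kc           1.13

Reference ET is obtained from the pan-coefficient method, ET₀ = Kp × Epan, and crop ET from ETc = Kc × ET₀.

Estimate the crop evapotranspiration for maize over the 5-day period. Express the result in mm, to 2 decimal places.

12.66 mm

ET₀ = 0.70 × 3.2 = 2.2400 mm/d
ETc = Kc × ET₀ = 1.13 × 2.2400 = 2.5312 mm/d
Over 5 days: 2.5312 × 5 = 12.656 mm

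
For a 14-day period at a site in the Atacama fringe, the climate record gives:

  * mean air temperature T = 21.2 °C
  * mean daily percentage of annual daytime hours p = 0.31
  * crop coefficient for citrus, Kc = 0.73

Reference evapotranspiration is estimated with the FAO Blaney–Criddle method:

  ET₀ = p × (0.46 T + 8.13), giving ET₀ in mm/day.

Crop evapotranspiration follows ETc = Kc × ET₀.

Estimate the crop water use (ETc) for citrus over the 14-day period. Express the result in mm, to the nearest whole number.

57 mm

ET₀ = 0.31 × (0.46 × 21.2 + 8.13) = 0.31 × 17.882 = 5.5434 mm/d
ETc = Kc × ET₀ = 0.73 × 5.5434 = 4.0467 mm/d
Over 14 days: 4.0467 × 14 = 56.654 mm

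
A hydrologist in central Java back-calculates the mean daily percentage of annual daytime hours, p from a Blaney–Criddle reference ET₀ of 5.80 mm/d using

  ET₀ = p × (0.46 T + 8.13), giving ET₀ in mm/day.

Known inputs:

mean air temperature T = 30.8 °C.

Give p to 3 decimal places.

0.260

p = ET₀ / (0.46 T + 8.13) = 5.80 / (0.46 × 30.8 + 8.13) = 5.80 / 22.298 = 0.2601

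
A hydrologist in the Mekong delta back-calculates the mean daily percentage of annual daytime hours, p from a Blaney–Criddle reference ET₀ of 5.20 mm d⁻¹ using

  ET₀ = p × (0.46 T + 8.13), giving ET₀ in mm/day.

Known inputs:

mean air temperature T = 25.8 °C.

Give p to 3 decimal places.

0.260

p = ET₀ / (0.46 T + 8.13) = 5.20 / (0.46 × 25.8 + 8.13) = 5.20 / 19.998 = 0.2600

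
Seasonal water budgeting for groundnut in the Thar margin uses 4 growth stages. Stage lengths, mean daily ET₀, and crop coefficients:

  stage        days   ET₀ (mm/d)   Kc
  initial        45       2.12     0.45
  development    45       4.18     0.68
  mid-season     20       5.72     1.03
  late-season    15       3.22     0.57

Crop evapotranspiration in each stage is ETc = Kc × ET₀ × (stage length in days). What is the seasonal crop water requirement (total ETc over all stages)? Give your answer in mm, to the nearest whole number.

316 mm

initial: 0.45 × 2.12 × 45 = 42.93 mm
development: 0.68 × 4.18 × 45 = 127.91 mm
mid-season: 1.03 × 5.72 × 20 = 117.83 mm
late-season: 0.57 × 3.22 × 15 = 27.53 mm
Seasonal total = 316.20 mm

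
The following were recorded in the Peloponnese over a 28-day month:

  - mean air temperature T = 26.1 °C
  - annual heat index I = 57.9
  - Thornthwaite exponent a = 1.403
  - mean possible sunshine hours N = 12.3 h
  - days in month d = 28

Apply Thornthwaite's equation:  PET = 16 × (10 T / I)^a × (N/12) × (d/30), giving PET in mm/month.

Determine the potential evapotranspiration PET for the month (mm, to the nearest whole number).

10T/I = 10 × 26.1 / 57.9 = 4.5078
(10T/I)^a = 4.5078^1.403 = 8.2701
Uncorrected PET = 16 × 8.2701 = 132.322 mm
Correction = (N/12)(d/30) = (12.3/12)(28/30) = 0.9567
PET = 132.322 × 0.9567 = 126.592 mm/month

127 mm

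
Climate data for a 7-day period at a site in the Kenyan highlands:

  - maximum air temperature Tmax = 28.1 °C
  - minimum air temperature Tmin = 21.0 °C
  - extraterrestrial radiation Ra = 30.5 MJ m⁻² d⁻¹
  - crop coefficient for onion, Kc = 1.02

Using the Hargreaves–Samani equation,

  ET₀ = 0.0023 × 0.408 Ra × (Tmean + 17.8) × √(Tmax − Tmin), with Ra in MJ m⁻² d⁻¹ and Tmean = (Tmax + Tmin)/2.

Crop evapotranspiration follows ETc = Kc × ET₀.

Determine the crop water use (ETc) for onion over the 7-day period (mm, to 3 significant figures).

Tmean = (28.1 + 21.0)/2 = 24.55 °C
0.408 Ra = 0.408 × 30.5 = 12.4440 mm/d equivalent
ET₀ = 0.0023 × 12.4440 × (24.55 + 17.8) × √7.1 = 0.0023 × 12.4440 × 42.35 × 2.6646 = 3.2298 mm/d
ETc = Kc × ET₀ = 1.02 × 3.2298 = 3.2944 mm/d
Over 7 days: 3.2944 × 7 = 23.061 mm

23.1 mm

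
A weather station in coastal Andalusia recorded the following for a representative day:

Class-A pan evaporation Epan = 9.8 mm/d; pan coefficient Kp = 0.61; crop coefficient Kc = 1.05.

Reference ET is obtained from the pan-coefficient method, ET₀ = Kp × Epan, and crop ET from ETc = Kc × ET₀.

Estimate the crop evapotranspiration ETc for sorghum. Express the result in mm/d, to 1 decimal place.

6.3 mm/d

ET₀ = 0.61 × 9.8 = 5.9780 mm/d
ETc = Kc × ET₀ = 1.05 × 5.9780 = 6.2769 mm/d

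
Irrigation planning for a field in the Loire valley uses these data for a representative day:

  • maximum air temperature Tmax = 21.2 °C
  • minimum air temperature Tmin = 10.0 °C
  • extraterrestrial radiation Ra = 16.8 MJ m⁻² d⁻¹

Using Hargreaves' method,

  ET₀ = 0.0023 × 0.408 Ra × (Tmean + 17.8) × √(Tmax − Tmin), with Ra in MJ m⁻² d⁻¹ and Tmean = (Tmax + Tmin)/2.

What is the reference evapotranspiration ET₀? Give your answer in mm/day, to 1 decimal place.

Tmean = (21.2 + 10.0)/2 = 15.60 °C
0.408 Ra = 0.408 × 16.8 = 6.8544 mm/d equivalent
ET₀ = 0.0023 × 6.8544 × (15.60 + 17.8) × √11.2 = 0.0023 × 6.8544 × 33.40 × 3.3466 = 1.7622 mm/d

1.8 mm/day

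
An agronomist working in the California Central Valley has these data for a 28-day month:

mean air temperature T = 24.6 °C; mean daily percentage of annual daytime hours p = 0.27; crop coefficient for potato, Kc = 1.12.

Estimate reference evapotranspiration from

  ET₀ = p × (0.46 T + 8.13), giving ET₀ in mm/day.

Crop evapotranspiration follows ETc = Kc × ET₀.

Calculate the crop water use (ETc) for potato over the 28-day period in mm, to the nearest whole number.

ET₀ = 0.27 × (0.46 × 24.6 + 8.13) = 0.27 × 19.446 = 5.2504 mm/d
ETc = Kc × ET₀ = 1.12 × 5.2504 = 5.8804 mm/d
Over 28 days: 5.8804 × 28 = 164.651 mm

165 mm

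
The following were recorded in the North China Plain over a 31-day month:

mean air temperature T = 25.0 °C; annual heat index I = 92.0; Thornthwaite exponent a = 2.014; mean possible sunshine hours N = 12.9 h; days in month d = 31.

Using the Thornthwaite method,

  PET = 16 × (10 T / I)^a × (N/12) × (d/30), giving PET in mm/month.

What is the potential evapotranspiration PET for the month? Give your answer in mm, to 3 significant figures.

133 mm

10T/I = 10 × 25.0 / 92.0 = 2.7174
(10T/I)^a = 2.7174^2.014 = 7.4883
Uncorrected PET = 16 × 7.4883 = 119.813 mm
Correction = (N/12)(d/30) = (12.9/12)(31/30) = 1.1108
PET = 119.813 × 1.1108 = 133.088 mm/month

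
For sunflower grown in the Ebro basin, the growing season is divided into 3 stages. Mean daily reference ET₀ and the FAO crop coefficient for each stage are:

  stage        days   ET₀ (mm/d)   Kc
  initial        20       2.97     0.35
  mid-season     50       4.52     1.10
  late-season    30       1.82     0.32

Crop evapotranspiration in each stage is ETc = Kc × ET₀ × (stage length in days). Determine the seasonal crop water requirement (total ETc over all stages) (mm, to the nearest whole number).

initial: 0.35 × 2.97 × 20 = 20.79 mm
mid-season: 1.10 × 4.52 × 50 = 248.60 mm
late-season: 0.32 × 1.82 × 30 = 17.47 mm
Seasonal total = 286.86 mm

287 mm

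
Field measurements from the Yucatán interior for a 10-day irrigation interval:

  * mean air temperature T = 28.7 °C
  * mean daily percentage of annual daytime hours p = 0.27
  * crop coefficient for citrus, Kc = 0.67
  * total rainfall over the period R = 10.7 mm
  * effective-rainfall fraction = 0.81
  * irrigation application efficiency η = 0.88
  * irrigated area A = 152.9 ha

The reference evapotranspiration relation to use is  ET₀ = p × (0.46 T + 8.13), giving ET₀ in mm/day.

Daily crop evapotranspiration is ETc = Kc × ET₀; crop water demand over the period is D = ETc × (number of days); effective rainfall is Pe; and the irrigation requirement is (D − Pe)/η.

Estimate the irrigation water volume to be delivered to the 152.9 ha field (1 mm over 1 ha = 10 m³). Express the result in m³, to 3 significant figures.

52000 m³

ET₀ = 0.27 × (0.46 × 28.7 + 8.13) = 0.27 × 21.332 = 5.7596 mm/d
ETc = Kc × ET₀ = 0.67 × 5.7596 = 3.8589 mm/d
Crop demand D = ETc × 10 d = 3.8589 × 10 = 38.589 mm
Pe = 0.81 × 10.7 = 8.667 mm
D − Pe = 38.589 − 8.667 = 29.922 mm
Gross irrigation = 29.922 / 0.88 = 34.002 mm
Volume = 34.002 mm × 152.9 ha × 10 = 51989.1 m³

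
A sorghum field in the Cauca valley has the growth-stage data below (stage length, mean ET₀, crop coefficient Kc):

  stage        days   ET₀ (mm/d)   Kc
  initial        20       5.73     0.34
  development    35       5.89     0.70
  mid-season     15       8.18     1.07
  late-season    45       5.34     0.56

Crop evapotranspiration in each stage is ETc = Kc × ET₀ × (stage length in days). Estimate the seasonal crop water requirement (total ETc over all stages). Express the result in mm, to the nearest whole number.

initial: 0.34 × 5.73 × 20 = 38.96 mm
development: 0.70 × 5.89 × 35 = 144.31 mm
mid-season: 1.07 × 8.18 × 15 = 131.29 mm
late-season: 0.56 × 5.34 × 45 = 134.57 mm
Seasonal total = 449.13 mm

449 mm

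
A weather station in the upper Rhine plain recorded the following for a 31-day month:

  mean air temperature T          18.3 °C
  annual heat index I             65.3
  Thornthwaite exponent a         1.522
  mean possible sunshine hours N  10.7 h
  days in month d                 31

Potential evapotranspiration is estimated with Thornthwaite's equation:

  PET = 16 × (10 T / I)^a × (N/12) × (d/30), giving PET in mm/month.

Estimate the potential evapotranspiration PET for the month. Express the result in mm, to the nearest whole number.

71 mm

10T/I = 10 × 18.3 / 65.3 = 2.8025
(10T/I)^a = 2.8025^1.522 = 4.7992
Uncorrected PET = 16 × 4.7992 = 76.787 mm
Correction = (N/12)(d/30) = (10.7/12)(31/30) = 0.9214
PET = 76.787 × 0.9214 = 70.752 mm/month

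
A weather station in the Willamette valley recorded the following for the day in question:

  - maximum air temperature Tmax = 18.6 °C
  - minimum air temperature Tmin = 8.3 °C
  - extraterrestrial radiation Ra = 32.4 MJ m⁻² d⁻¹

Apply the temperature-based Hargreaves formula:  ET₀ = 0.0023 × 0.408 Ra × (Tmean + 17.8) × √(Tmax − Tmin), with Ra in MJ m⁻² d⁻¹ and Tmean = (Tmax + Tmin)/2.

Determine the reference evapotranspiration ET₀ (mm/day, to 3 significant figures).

Tmean = (18.6 + 8.3)/2 = 13.45 °C
0.408 Ra = 0.408 × 32.4 = 13.2192 mm/d equivalent
ET₀ = 0.0023 × 13.2192 × (13.45 + 17.8) × √10.3 = 0.0023 × 13.2192 × 31.25 × 3.2094 = 3.0493 mm/d

3.05 mm/day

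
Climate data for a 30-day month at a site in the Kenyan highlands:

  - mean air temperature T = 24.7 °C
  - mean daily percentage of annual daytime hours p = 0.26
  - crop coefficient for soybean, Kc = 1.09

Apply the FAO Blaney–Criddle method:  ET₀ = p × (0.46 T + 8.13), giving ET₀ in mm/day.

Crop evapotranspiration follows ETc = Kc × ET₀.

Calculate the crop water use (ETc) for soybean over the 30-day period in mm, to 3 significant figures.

166 mm

ET₀ = 0.26 × (0.46 × 24.7 + 8.13) = 0.26 × 19.492 = 5.0679 mm/d
ETc = Kc × ET₀ = 1.09 × 5.0679 = 5.5240 mm/d
Over 30 days: 5.5240 × 30 = 165.720 mm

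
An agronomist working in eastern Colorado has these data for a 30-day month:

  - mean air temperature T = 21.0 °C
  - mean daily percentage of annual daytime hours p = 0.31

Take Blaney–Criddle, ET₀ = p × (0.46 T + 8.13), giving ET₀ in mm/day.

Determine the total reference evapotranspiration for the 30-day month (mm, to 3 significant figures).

ET₀ = 0.31 × (0.46 × 21.0 + 8.13) = 0.31 × 17.790 = 5.5149 mm/d
Monthly total = 5.5149 × 30 = 165.447 mm

165 mm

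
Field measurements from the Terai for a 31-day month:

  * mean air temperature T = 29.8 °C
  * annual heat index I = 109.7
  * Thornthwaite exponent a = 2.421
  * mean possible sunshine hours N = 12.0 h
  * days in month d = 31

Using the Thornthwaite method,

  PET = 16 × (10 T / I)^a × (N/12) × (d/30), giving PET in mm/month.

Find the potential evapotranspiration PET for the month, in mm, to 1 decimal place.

10T/I = 10 × 29.8 / 109.7 = 2.7165
(10T/I)^a = 2.7165^2.421 = 11.2393
Uncorrected PET = 16 × 11.2393 = 179.829 mm
Correction = (N/12)(d/30) = (12.0/12)(31/30) = 1.0333
PET = 179.829 × 1.0333 = 185.817 mm/month

185.8 mm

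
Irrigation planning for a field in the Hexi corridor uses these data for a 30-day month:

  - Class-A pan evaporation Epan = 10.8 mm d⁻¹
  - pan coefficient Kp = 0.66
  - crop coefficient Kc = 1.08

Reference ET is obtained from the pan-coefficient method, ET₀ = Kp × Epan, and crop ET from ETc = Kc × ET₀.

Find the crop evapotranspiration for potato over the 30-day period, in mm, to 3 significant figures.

ET₀ = 0.66 × 10.8 = 7.1280 mm/d
ETc = Kc × ET₀ = 1.08 × 7.1280 = 7.6982 mm/d
Over 30 days: 7.6982 × 30 = 230.946 mm

231 mm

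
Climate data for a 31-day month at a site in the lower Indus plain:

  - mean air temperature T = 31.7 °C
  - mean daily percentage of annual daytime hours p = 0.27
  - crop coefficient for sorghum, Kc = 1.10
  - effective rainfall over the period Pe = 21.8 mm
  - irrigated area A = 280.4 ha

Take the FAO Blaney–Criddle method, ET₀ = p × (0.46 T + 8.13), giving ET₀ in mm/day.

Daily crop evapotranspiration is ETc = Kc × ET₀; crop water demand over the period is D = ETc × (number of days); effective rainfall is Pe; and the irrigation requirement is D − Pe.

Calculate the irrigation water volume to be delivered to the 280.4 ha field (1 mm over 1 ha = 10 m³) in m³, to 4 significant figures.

525200 m³

ET₀ = 0.27 × (0.46 × 31.7 + 8.13) = 0.27 × 22.712 = 6.1322 mm/d
ETc = Kc × ET₀ = 1.10 × 6.1322 = 6.7454 mm/d
Crop demand D = ETc × 31 d = 6.7454 × 31 = 209.107 mm
D − Pe = 209.107 − 21.8 = 187.307 mm
Volume = 187.307 mm × 280.4 ha × 10 = 525208.8 m³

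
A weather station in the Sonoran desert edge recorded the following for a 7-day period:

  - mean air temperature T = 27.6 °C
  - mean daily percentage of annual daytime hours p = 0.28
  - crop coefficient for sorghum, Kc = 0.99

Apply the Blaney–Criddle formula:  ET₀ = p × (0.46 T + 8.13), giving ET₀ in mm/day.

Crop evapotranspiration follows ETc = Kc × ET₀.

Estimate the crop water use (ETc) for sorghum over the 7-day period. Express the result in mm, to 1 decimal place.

40.4 mm

ET₀ = 0.28 × (0.46 × 27.6 + 8.13) = 0.28 × 20.826 = 5.8313 mm/d
ETc = Kc × ET₀ = 0.99 × 5.8313 = 5.7730 mm/d
Over 7 days: 5.7730 × 7 = 40.411 mm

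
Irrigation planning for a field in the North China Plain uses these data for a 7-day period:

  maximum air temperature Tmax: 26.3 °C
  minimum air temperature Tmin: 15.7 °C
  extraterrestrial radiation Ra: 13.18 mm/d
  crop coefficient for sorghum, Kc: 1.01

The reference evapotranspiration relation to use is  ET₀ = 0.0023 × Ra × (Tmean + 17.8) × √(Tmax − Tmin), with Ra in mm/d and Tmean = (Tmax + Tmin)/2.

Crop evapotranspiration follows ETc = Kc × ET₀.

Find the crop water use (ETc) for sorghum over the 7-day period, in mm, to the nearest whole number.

27 mm

Tmean = (26.3 + 15.7)/2 = 21.00 °C
ET₀ = 0.0023 × 13.18 × (21.00 + 17.8) × √10.6 = 0.0023 × 13.18 × 38.80 × 3.2558 = 3.8294 mm/d
ETc = Kc × ET₀ = 1.01 × 3.8294 = 3.8677 mm/d
Over 7 days: 3.8677 × 7 = 27.074 mm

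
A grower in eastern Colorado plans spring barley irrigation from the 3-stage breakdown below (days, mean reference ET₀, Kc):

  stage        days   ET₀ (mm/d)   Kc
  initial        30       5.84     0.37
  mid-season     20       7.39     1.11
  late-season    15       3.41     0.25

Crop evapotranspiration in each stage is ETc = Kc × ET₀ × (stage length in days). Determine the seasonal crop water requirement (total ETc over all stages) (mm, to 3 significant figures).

242 mm

initial: 0.37 × 5.84 × 30 = 64.82 mm
mid-season: 1.11 × 7.39 × 20 = 164.06 mm
late-season: 0.25 × 3.41 × 15 = 12.79 mm
Seasonal total = 241.67 mm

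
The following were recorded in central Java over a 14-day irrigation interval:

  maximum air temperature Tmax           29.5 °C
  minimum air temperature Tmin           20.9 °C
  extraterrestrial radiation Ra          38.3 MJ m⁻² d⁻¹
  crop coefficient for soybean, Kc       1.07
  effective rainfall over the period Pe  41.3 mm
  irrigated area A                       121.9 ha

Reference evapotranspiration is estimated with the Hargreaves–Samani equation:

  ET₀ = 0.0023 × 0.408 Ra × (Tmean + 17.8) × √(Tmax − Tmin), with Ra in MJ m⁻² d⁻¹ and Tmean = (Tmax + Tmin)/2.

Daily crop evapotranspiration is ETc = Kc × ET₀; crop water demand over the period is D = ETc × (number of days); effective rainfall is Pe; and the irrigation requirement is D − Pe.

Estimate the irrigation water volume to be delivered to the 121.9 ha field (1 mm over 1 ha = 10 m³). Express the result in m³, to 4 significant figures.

Tmean = (29.5 + 20.9)/2 = 25.20 °C
0.408 Ra = 0.408 × 38.3 = 15.6264 mm/d equivalent
ET₀ = 0.0023 × 15.6264 × (25.20 + 17.8) × √8.6 = 0.0023 × 15.6264 × 43.00 × 2.9326 = 4.5322 mm/d
ETc = Kc × ET₀ = 1.07 × 4.5322 = 4.8495 mm/d
Crop demand D = ETc × 14 d = 4.8495 × 14 = 67.893 mm
D − Pe = 67.893 − 41.3 = 26.593 mm
Volume = 26.593 mm × 121.9 ha × 10 = 32416.9 m³

32420 m³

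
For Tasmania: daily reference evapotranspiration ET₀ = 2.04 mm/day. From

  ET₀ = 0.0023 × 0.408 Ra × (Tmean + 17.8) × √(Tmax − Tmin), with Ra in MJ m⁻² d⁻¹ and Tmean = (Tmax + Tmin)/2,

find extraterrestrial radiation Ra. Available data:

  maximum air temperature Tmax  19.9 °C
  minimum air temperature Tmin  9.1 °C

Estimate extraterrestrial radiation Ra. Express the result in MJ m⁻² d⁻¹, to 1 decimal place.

20.5 MJ m⁻² d⁻¹

Tmean = (19.9+9.1)/2 = 14.50 °C; ΔT = 10.8
Ra = ET₀ / [0.0023 × 0.408 × (Tmean+17.8) × √ΔT]
   = 2.04 / (0.0023 × 0.408 × 32.30 × 3.2863) = 20.480 MJ m⁻² d⁻¹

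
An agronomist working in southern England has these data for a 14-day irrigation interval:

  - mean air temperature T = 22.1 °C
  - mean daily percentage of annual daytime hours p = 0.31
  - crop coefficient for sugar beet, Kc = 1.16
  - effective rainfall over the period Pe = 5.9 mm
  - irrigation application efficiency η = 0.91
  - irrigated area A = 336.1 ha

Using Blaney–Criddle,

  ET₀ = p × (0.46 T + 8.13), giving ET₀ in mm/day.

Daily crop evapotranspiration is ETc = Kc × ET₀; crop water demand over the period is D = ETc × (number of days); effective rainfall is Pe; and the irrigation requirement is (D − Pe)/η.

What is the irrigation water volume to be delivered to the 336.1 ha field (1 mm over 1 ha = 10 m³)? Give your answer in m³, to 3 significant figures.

ET₀ = 0.31 × (0.46 × 22.1 + 8.13) = 0.31 × 18.296 = 5.6718 mm/d
ETc = Kc × ET₀ = 1.16 × 5.6718 = 6.5793 mm/d
Crop demand D = ETc × 14 d = 6.5793 × 14 = 92.110 mm
D − Pe = 92.110 − 5.9 = 86.210 mm
Gross irrigation = 86.210 / 0.91 = 94.736 mm
Volume = 94.736 mm × 336.1 ha × 10 = 318407.7 m³

318000 m³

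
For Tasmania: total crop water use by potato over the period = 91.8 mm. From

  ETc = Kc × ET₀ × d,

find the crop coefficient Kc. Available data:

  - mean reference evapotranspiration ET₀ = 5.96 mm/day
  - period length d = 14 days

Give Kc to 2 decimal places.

1.10

ETc = Kc × ET₀ × d  ⇒  Kc = ETc / (ET₀ × d)
Kc = 91.8 / (5.96 × 14) = 91.8 / 83.44 = 1.1002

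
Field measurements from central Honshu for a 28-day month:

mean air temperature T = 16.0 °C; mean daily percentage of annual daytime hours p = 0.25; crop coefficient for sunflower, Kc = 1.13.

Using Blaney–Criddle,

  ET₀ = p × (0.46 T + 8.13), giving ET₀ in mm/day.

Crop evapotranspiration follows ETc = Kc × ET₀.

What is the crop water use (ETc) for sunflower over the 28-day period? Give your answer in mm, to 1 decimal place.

122.5 mm

ET₀ = 0.25 × (0.46 × 16.0 + 8.13) = 0.25 × 15.490 = 3.8725 mm/d
ETc = Kc × ET₀ = 1.13 × 3.8725 = 4.3759 mm/d
Over 28 days: 4.3759 × 28 = 122.525 mm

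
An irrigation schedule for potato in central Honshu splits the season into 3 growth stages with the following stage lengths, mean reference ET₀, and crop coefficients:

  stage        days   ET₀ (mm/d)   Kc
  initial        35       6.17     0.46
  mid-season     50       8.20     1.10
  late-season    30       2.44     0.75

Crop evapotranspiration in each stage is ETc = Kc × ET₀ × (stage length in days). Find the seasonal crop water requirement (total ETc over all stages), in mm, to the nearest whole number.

605 mm

initial: 0.46 × 6.17 × 35 = 99.34 mm
mid-season: 1.10 × 8.20 × 50 = 451.00 mm
late-season: 0.75 × 2.44 × 30 = 54.90 mm
Seasonal total = 605.24 mm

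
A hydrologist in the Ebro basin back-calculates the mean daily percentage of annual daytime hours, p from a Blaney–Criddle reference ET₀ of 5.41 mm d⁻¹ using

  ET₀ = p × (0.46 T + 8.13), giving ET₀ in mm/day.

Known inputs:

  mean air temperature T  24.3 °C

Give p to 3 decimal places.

p = ET₀ / (0.46 T + 8.13) = 5.41 / (0.46 × 24.3 + 8.13) = 5.41 / 19.308 = 0.2802

0.280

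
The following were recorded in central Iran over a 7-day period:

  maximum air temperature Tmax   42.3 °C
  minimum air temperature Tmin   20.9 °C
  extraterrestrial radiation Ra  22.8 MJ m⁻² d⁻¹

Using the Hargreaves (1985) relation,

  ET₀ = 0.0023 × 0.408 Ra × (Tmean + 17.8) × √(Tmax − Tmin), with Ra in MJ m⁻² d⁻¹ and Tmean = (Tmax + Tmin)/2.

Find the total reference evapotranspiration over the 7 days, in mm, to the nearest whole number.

Tmean = (42.3 + 20.9)/2 = 31.60 °C
0.408 Ra = 0.408 × 22.8 = 9.3024 mm/d equivalent
ET₀ = 0.0023 × 9.3024 × (31.60 + 17.8) × √21.4 = 0.0023 × 9.3024 × 49.40 × 4.6260 = 4.8894 mm/d
Over 7 days: 4.8894 × 7 = 34.226 mm

34 mm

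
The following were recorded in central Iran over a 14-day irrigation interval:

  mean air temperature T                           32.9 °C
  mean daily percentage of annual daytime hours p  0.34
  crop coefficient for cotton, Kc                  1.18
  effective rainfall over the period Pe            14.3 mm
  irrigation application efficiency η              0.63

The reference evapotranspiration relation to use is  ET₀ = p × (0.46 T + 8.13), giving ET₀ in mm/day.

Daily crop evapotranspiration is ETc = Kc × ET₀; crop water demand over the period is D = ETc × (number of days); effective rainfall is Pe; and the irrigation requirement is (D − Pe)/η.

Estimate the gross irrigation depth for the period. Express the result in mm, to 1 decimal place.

184.7 mm

ET₀ = 0.34 × (0.46 × 32.9 + 8.13) = 0.34 × 23.264 = 7.9098 mm/d
ETc = Kc × ET₀ = 1.18 × 7.9098 = 9.3336 mm/d
Crop demand D = ETc × 14 d = 9.3336 × 14 = 130.670 mm
D − Pe = 130.670 − 14.3 = 116.370 mm
Gross irrigation = 116.370 / 0.63 = 184.714 mm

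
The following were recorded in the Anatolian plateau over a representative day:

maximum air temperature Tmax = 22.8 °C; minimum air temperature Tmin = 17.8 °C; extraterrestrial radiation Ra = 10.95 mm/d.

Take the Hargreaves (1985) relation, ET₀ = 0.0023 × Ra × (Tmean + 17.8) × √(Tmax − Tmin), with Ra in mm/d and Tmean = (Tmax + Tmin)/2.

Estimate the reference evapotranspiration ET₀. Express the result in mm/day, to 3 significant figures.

2.15 mm/day

Tmean = (22.8 + 17.8)/2 = 20.30 °C
ET₀ = 0.0023 × 10.95 × (20.30 + 17.8) × √5.0 = 0.0023 × 10.95 × 38.10 × 2.2361 = 2.1456 mm/d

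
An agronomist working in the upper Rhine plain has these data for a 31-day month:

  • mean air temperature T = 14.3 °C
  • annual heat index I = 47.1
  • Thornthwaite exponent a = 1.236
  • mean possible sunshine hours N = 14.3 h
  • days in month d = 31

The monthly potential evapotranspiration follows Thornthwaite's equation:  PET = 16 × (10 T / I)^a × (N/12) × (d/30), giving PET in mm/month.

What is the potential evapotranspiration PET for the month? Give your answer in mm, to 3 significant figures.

77.7 mm

10T/I = 10 × 14.3 / 47.1 = 3.0361
(10T/I)^a = 3.0361^1.236 = 3.9459
Uncorrected PET = 16 × 3.9459 = 63.134 mm
Correction = (N/12)(d/30) = (14.3/12)(31/30) = 1.2314
PET = 63.134 × 1.2314 = 77.743 mm/month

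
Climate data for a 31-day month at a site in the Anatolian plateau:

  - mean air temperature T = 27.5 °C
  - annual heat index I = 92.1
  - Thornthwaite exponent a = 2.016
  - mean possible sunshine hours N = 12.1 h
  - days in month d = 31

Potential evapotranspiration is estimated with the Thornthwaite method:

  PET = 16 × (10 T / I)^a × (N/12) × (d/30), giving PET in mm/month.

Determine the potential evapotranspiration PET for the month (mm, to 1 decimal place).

10T/I = 10 × 27.5 / 92.1 = 2.9859
(10T/I)^a = 2.9859^2.016 = 9.0730
Uncorrected PET = 16 × 9.0730 = 145.168 mm
Correction = (N/12)(d/30) = (12.1/12)(31/30) = 1.0419
PET = 145.168 × 1.0419 = 151.251 mm/month

151.3 mm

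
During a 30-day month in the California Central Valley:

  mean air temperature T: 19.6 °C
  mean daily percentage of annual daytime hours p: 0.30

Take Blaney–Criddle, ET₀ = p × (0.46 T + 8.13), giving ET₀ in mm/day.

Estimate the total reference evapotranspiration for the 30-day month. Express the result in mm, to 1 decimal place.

154.3 mm

ET₀ = 0.30 × (0.46 × 19.6 + 8.13) = 0.30 × 17.146 = 5.1438 mm/d
Monthly total = 5.1438 × 30 = 154.314 mm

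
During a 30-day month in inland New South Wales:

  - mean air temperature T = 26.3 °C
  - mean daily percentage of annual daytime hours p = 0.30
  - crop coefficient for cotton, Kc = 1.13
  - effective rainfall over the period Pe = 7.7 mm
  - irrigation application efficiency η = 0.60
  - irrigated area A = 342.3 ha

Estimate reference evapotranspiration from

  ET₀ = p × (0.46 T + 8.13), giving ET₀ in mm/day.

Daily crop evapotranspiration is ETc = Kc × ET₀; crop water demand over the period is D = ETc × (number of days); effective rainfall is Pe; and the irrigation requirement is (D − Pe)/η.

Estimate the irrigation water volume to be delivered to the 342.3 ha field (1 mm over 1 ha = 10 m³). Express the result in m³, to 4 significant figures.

1130000 m³

ET₀ = 0.30 × (0.46 × 26.3 + 8.13) = 0.30 × 20.228 = 6.0684 mm/d
ETc = Kc × ET₀ = 1.13 × 6.0684 = 6.8573 mm/d
Crop demand D = ETc × 30 d = 6.8573 × 30 = 205.719 mm
D − Pe = 205.719 − 7.7 = 198.019 mm
Gross irrigation = 198.019 / 0.60 = 330.032 mm
Volume = 330.032 mm × 342.3 ha × 10 = 1129699.5 m³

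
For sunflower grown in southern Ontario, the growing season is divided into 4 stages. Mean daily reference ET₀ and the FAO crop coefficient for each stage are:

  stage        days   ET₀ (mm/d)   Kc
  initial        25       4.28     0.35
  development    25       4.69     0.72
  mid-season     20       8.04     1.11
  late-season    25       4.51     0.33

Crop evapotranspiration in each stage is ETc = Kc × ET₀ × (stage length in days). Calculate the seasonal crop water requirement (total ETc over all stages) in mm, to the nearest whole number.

338 mm

initial: 0.35 × 4.28 × 25 = 37.45 mm
development: 0.72 × 4.69 × 25 = 84.42 mm
mid-season: 1.11 × 8.04 × 20 = 178.49 mm
late-season: 0.33 × 4.51 × 25 = 37.21 mm
Seasonal total = 337.57 mm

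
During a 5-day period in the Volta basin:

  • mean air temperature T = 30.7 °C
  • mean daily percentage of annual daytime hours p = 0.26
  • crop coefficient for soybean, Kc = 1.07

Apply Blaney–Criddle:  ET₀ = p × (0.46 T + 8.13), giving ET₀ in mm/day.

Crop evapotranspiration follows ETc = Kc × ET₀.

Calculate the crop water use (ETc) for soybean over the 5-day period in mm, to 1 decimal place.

31.0 mm

ET₀ = 0.26 × (0.46 × 30.7 + 8.13) = 0.26 × 22.252 = 5.7855 mm/d
ETc = Kc × ET₀ = 1.07 × 5.7855 = 6.1905 mm/d
Over 5 days: 6.1905 × 5 = 30.953 mm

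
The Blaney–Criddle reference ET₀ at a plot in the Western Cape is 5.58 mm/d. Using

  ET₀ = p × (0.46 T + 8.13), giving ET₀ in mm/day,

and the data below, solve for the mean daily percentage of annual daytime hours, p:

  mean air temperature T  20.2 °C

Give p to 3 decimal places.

p = ET₀ / (0.46 T + 8.13) = 5.58 / (0.46 × 20.2 + 8.13) = 5.58 / 17.422 = 0.3203

0.320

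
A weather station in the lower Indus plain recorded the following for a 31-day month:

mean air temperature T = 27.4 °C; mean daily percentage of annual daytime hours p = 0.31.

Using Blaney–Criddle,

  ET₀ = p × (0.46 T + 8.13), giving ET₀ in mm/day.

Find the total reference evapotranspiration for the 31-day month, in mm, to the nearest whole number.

ET₀ = 0.31 × (0.46 × 27.4 + 8.13) = 0.31 × 20.734 = 6.4275 mm/d
Monthly total = 6.4275 × 31 = 199.253 mm

199 mm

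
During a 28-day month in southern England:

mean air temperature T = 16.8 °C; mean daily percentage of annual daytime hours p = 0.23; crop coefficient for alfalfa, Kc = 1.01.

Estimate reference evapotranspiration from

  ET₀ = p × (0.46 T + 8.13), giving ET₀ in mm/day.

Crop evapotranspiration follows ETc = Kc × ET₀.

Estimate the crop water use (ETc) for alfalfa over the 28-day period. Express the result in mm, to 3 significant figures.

ET₀ = 0.23 × (0.46 × 16.8 + 8.13) = 0.23 × 15.858 = 3.6473 mm/d
ETc = Kc × ET₀ = 1.01 × 3.6473 = 3.6838 mm/d
Over 28 days: 3.6838 × 28 = 103.146 mm

103 mm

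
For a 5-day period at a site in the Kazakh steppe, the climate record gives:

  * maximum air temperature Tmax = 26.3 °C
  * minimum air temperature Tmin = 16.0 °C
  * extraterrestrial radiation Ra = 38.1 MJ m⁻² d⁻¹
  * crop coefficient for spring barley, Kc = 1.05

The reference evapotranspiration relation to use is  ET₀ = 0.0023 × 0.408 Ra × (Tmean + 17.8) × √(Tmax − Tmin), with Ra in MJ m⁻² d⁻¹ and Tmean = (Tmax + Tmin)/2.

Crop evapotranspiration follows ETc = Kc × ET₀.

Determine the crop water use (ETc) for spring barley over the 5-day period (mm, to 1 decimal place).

Tmean = (26.3 + 16.0)/2 = 21.15 °C
0.408 Ra = 0.408 × 38.1 = 15.5448 mm/d equivalent
ET₀ = 0.0023 × 15.5448 × (21.15 + 17.8) × √10.3 = 0.0023 × 15.5448 × 38.95 × 3.2094 = 4.4693 mm/d
ETc = Kc × ET₀ = 1.05 × 4.4693 = 4.6928 mm/d
Over 5 days: 4.6928 × 5 = 23.464 mm

23.5 mm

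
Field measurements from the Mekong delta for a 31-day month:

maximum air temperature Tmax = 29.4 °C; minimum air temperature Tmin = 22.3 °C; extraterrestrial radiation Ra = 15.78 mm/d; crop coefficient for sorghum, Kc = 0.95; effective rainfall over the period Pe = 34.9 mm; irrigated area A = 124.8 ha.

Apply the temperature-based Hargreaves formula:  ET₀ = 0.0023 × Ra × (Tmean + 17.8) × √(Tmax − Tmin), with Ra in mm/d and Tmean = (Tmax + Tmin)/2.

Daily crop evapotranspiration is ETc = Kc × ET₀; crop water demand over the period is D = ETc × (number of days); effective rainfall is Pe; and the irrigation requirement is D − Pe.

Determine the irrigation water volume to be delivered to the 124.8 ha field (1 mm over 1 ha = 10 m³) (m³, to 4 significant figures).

111600 m³

Tmean = (29.4 + 22.3)/2 = 25.85 °C
ET₀ = 0.0023 × 15.78 × (25.85 + 17.8) × √7.1 = 0.0023 × 15.78 × 43.65 × 2.6646 = 4.2213 mm/d
ETc = Kc × ET₀ = 0.95 × 4.2213 = 4.0102 mm/d
Crop demand D = ETc × 31 d = 4.0102 × 31 = 124.316 mm
D − Pe = 124.316 − 34.9 = 89.416 mm
Volume = 89.416 mm × 124.8 ha × 10 = 111591.2 m³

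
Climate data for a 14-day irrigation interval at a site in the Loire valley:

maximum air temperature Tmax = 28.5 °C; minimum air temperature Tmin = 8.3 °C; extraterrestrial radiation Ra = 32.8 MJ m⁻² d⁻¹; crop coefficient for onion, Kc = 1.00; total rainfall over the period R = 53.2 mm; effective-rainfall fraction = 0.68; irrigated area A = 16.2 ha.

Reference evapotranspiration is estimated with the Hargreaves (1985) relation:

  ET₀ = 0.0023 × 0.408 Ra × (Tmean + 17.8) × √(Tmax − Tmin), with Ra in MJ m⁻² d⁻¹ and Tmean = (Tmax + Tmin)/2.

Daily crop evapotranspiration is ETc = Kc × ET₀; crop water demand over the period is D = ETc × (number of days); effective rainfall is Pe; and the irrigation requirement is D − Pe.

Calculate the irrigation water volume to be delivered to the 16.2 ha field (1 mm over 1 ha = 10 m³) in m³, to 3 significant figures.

Tmean = (28.5 + 8.3)/2 = 18.40 °C
0.408 Ra = 0.408 × 32.8 = 13.3824 mm/d equivalent
ET₀ = 0.0023 × 13.3824 × (18.40 + 17.8) × √20.2 = 0.0023 × 13.3824 × 36.20 × 4.4944 = 5.0077 mm/d
ETc = Kc × ET₀ = 1.00 × 5.0077 = 5.0077 mm/d
Crop demand D = ETc × 14 d = 5.0077 × 14 = 70.108 mm
Pe = 0.68 × 53.2 = 36.176 mm
D − Pe = 70.108 − 36.176 = 33.932 mm
Volume = 33.932 mm × 16.2 ha × 10 = 5497.0 m³

5500 m³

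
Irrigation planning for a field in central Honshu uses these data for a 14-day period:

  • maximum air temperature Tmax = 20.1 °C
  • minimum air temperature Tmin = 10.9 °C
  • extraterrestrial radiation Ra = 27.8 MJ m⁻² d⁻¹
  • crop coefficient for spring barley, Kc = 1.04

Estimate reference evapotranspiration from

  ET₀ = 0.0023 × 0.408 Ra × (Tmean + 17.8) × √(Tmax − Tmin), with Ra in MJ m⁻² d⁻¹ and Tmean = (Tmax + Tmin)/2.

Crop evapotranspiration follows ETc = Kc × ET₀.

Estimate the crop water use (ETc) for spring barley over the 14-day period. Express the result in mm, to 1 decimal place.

38.4 mm

Tmean = (20.1 + 10.9)/2 = 15.50 °C
0.408 Ra = 0.408 × 27.8 = 11.3424 mm/d equivalent
ET₀ = 0.0023 × 11.3424 × (15.50 + 17.8) × √9.2 = 0.0023 × 11.3424 × 33.30 × 3.0332 = 2.6350 mm/d
ETc = Kc × ET₀ = 1.04 × 2.6350 = 2.7404 mm/d
Over 14 days: 2.7404 × 14 = 38.366 mm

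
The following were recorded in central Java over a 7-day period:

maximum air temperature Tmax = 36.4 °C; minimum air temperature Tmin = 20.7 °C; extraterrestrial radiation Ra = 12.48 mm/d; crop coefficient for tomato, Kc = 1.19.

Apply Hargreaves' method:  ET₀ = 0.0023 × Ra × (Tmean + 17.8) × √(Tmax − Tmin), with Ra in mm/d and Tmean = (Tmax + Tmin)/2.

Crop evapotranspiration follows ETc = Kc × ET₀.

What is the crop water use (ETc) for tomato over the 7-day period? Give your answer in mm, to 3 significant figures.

43.9 mm

Tmean = (36.4 + 20.7)/2 = 28.55 °C
ET₀ = 0.0023 × 12.48 × (28.55 + 17.8) × √15.7 = 0.0023 × 12.48 × 46.35 × 3.9623 = 5.2716 mm/d
ETc = Kc × ET₀ = 1.19 × 5.2716 = 6.2732 mm/d
Over 7 days: 6.2732 × 7 = 43.912 mm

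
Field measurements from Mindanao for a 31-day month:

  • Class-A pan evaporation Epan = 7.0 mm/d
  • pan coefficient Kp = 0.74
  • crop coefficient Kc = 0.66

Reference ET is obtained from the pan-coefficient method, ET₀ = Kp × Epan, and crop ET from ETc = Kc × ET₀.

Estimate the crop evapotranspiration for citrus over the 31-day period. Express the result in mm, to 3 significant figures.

106 mm

ET₀ = 0.74 × 7.0 = 5.1800 mm/d
ETc = Kc × ET₀ = 0.66 × 5.1800 = 3.4188 mm/d
Over 31 days: 3.4188 × 31 = 105.983 mm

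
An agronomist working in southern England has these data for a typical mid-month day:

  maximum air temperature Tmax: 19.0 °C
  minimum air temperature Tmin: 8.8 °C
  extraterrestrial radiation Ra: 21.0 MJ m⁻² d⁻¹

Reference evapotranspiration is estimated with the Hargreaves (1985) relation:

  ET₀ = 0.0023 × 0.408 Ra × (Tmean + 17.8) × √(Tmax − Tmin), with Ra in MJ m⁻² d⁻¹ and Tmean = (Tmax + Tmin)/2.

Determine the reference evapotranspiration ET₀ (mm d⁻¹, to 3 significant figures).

2.00 mm d⁻¹

Tmean = (19.0 + 8.8)/2 = 13.90 °C
0.408 Ra = 0.408 × 21.0 = 8.5680 mm/d equivalent
ET₀ = 0.0023 × 8.5680 × (13.90 + 17.8) × √10.2 = 0.0023 × 8.5680 × 31.70 × 3.1937 = 1.9951 mm/d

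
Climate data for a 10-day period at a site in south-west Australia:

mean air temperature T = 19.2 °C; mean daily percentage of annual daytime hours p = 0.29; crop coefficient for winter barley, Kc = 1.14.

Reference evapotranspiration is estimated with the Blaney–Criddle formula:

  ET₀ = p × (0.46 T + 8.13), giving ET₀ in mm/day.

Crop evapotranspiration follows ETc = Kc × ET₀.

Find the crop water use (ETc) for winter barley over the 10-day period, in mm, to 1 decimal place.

ET₀ = 0.29 × (0.46 × 19.2 + 8.13) = 0.29 × 16.962 = 4.9190 mm/d
ETc = Kc × ET₀ = 1.14 × 4.9190 = 5.6077 mm/d
Over 10 days: 5.6077 × 10 = 56.077 mm

56.1 mm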